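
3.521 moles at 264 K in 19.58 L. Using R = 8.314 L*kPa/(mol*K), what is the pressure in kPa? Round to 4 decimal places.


PV = nRT, solve for P = nRT / V.
nRT = 3.521 * 8.314 * 264 = 7728.2288
P = 7728.2288 / 19.58
P = 394.700143 kPa, rounded to 4 dp:

394.7001 kPa


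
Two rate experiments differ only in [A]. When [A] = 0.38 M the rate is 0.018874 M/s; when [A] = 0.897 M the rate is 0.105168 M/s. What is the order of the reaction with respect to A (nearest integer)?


Rate is proportional to [A]^n, so rate2/rate1 = ([A]2/[A]1)^n. Take logs to solve for n.
rate2/rate1 = 0.105168 / 0.018874 = 5.5721
[A]2/[A]1 = 0.897 / 0.38 = 2.3605
n = ln(5.5721) / ln(2.3605) = 2.0
Nearest integer order:

2


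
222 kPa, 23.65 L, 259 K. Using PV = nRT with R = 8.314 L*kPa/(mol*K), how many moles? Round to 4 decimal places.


PV = nRT, solve for n = PV / (RT).
PV = 222 * 23.65 = 5250.3
RT = 8.314 * 259 = 2153.326
n = 5250.3 / 2153.326
n = 2.43822812 mol, rounded to 4 dp:

2.4382 mol


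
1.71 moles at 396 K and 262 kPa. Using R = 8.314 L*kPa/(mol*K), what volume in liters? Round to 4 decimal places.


PV = nRT, solve for V = nRT / P.
nRT = 1.71 * 8.314 * 396 = 5629.9082
V = 5629.9082 / 262
V = 21.48819924 L, rounded to 4 dp:

21.4882 L


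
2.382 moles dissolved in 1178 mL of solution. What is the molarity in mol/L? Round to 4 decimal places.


Convert volume to liters: V_L = V_mL / 1000.
V_L = 1178 / 1000 = 1.178 L
M = n / V_L = 2.382 / 1.178
M = 2.02207131 mol/L, rounded to 4 dp:

2.0221 mol/L


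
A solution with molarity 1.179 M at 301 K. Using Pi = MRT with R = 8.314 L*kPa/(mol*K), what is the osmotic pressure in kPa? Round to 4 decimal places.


Osmotic pressure (van't Hoff): Pi = M*R*T.
RT = 8.314 * 301 = 2502.514
Pi = 1.179 * 2502.514
Pi = 2950.464006 kPa, rounded to 4 dp:

2950.4640 kPa


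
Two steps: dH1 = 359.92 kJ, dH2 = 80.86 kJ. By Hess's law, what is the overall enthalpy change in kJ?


Hess's law: enthalpy is a state function, so add the step enthalpies.
dH_total = dH1 + dH2 = 359.92 + (80.86)
dH_total = 440.78 kJ:

440.78 kJ


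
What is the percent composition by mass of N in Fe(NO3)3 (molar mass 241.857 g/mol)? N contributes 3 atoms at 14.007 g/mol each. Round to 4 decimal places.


pct = 100 * (n_elem * M_elem) / M_total
mass_contribution = 3 * 14.007 = 42.021 g/mol
pct = 100 * 42.021 / 241.857
pct = 17.37431623 %, rounded to 4 dp:

17.3743 %


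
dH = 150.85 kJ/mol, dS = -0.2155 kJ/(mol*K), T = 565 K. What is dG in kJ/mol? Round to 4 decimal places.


Gibbs: dG = dH - T*dS (consistent units, dS already in kJ/(mol*K)).
T*dS = 565 * -0.2155 = -121.7575
dG = 150.85 - (-121.7575)
dG = 272.6075 kJ/mol, rounded to 4 dp:

272.6075 kJ/mol


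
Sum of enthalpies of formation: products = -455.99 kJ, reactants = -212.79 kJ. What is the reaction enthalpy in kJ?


dH_rxn = sum(dH_f products) - sum(dH_f reactants)
dH_rxn = -455.99 - (-212.79)
dH_rxn = -243.2 kJ:

-243.20 kJ


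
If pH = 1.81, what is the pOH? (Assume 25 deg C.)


At 25 deg C, pH + pOH = 14.
pOH = 14 - pH = 14 - 1.81
pOH = 12.19:

12.19


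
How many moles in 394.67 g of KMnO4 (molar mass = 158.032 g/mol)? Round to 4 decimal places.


n = mass / M
n = 394.67 / 158.032
n = 2.49740559 mol, rounded to 4 dp:

2.4974 mol


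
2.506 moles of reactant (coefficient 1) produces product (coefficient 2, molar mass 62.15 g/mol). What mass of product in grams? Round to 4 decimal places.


Use the coefficient ratio to convert reactant moles to product moles, then multiply by the product's molar mass.
moles_P = moles_R * (coeff_P / coeff_R) = 2.506 * (2/1) = 5.012
mass_P = moles_P * M_P = 5.012 * 62.15
mass_P = 311.4958 g, rounded to 4 dp:

311.4958 g


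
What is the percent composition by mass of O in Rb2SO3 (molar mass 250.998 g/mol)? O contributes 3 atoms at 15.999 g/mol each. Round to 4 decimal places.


pct = 100 * (n_elem * M_elem) / M_total
mass_contribution = 3 * 15.999 = 47.997 g/mol
pct = 100 * 47.997 / 250.998
pct = 19.12246313 %, rounded to 4 dp:

19.1225 %


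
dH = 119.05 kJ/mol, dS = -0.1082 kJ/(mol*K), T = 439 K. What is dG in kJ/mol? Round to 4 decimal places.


Gibbs: dG = dH - T*dS (consistent units, dS already in kJ/(mol*K)).
T*dS = 439 * -0.1082 = -47.4998
dG = 119.05 - (-47.4998)
dG = 166.5498 kJ/mol, rounded to 4 dp:

166.5498 kJ/mol


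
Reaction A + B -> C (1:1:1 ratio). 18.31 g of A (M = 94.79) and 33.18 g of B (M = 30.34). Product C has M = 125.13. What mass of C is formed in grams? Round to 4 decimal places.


Find moles of each reactant; the smaller value is the limiting reagent in a 1:1:1 reaction, so moles_C equals moles of the limiter.
n_A = mass_A / M_A = 18.31 / 94.79 = 0.193164 mol
n_B = mass_B / M_B = 33.18 / 30.34 = 1.093606 mol
Limiting reagent: A (smaller), n_limiting = 0.193164 mol
mass_C = n_limiting * M_C = 0.193164 * 125.13
mass_C = 24.17061132 g, rounded to 4 dp:

24.1706 g


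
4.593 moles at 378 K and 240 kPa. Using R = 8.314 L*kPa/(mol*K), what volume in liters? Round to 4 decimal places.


PV = nRT, solve for V = nRT / P.
nRT = 4.593 * 8.314 * 378 = 14434.3844
V = 14434.3844 / 240
V = 60.14326833 L, rounded to 4 dp:

60.1433 L


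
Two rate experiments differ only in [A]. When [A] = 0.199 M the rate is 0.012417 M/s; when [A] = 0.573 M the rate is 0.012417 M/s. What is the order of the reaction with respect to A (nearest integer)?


Rate is proportional to [A]^n, so rate2/rate1 = ([A]2/[A]1)^n. Take logs to solve for n.
rate2/rate1 = 0.012417 / 0.012417 = 1.0
[A]2/[A]1 = 0.573 / 0.199 = 2.8794
n = ln(1.0) / ln(2.8794) = 0.0
Nearest integer order:

0


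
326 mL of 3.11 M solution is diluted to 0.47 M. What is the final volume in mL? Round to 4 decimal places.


Dilution: M1*V1 = M2*V2, solve for V2.
V2 = M1*V1 / M2
V2 = 3.11 * 326 / 0.47
V2 = 1013.86 / 0.47
V2 = 2157.14893617 mL, rounded to 4 dp:

2157.1489 mL


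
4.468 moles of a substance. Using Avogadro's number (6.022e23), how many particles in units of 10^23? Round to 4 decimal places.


N = n * NA, then divide by 1e23 for the requested units.
N / 1e23 = n * 6.022
N / 1e23 = 4.468 * 6.022
N / 1e23 = 26.906296, rounded to 4 dp:

26.9063


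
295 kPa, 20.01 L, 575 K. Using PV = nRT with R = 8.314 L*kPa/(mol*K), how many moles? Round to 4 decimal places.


PV = nRT, solve for n = PV / (RT).
PV = 295 * 20.01 = 5902.95
RT = 8.314 * 575 = 4780.55
n = 5902.95 / 4780.55
n = 1.2347847 mol, rounded to 4 dp:

1.2348 mol


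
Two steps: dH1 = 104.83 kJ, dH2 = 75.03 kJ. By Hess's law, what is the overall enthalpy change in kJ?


Hess's law: enthalpy is a state function, so add the step enthalpies.
dH_total = dH1 + dH2 = 104.83 + (75.03)
dH_total = 179.86 kJ:

179.86 kJ


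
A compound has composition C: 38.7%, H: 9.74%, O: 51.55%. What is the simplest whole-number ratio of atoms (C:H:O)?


Assume 100 g of compound, divide each mass% by atomic mass to get moles, then normalize by the smallest to get a raw atom ratio.
Moles per 100 g: C: 38.7/12.011 = 3.222, H: 9.74/1.008 = 9.6627, O: 51.55/15.999 = 3.2221
Raw ratio (divide by min = 3.222): C: 1.0, H: 2.999, O: 1.0
Multiply by 1 to clear fractions: C: 1.0 ~= 1, H: 2.999 ~= 3, O: 1.0 ~= 1
Reduce by GCD to get the simplest whole-number ratio:

1:3:1


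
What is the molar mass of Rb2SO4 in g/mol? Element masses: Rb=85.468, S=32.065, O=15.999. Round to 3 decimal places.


M = sum(count * atomic_mass) over atoms.
M = 2*85.468 + 1*32.065 + 4*15.999
M = 170.936 + 32.065 + 63.996
M = 266.997 g/mol, rounded to 3 dp:

266.997 g/mol


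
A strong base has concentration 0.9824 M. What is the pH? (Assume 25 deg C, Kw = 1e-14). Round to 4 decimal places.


A strong base dissociates completely, so [OH-] equals the given concentration.
pOH = -log10([OH-]) = -log10(0.9824) = 0.007712
pH = 14 - pOH = 14 - 0.007712
pH = 13.992288, rounded to 4 dp:

13.9923


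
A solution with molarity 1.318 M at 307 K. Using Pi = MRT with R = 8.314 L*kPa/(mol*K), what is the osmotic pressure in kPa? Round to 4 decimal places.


Osmotic pressure (van't Hoff): Pi = M*R*T.
RT = 8.314 * 307 = 2552.398
Pi = 1.318 * 2552.398
Pi = 3364.060564 kPa, rounded to 4 dp:

3364.0606 kPa


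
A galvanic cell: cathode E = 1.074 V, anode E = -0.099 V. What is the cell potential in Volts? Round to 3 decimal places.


Standard cell potential: E_cell = E_cathode - E_anode.
E_cell = 1.074 - (-0.099)
E_cell = 1.173 V, rounded to 3 dp:

1.173 V


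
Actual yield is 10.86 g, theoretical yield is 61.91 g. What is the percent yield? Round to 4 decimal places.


% yield = 100 * actual / theoretical
% yield = 100 * 10.86 / 61.91
% yield = 17.54159263 %, rounded to 4 dp:

17.5416 %


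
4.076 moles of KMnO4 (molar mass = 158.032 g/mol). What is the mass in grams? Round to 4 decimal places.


mass = n * M
mass = 4.076 * 158.032
mass = 644.138432 g, rounded to 4 dp:

644.1384 g


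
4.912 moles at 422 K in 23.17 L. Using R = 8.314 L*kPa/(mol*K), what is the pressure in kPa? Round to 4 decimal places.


PV = nRT, solve for P = nRT / V.
nRT = 4.912 * 8.314 * 422 = 17233.7913
P = 17233.7913 / 23.17
P = 743.79763919 kPa, rounded to 4 dp:

743.7976 kPa


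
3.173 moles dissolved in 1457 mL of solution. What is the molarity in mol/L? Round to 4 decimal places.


Convert volume to liters: V_L = V_mL / 1000.
V_L = 1457 / 1000 = 1.457 L
M = n / V_L = 3.173 / 1.457
M = 2.17776253 mol/L, rounded to 4 dp:

2.1778 mol/L


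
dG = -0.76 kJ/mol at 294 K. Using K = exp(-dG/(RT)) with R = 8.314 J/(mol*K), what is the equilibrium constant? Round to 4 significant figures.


dG is in kJ/mol; multiply by 1000 to match R in J/(mol*K).
RT = 8.314 * 294 = 2444.316 J/mol
exponent = -dG*1000 / (RT) = -(-0.76*1000) / 2444.316 = 0.31092543
K = exp(0.31092543)
K = 1.3646875, rounded to 4 significant figures:

1.365


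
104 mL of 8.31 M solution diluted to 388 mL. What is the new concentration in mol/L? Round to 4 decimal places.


Dilution: M1*V1 = M2*V2, solve for M2.
M2 = M1*V1 / V2
M2 = 8.31 * 104 / 388
M2 = 864.24 / 388
M2 = 2.22742268 mol/L, rounded to 4 dp:

2.2274 mol/L


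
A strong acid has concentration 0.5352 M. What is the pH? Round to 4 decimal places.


A strong acid dissociates completely, so [H+] equals the given concentration.
pH = -log10([H+]) = -log10(0.5352)
pH = 0.2714839, rounded to 4 dp:

0.2715


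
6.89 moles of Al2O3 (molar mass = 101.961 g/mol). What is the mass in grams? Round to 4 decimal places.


mass = n * M
mass = 6.89 * 101.961
mass = 702.51129 g, rounded to 4 dp:

702.5113 g


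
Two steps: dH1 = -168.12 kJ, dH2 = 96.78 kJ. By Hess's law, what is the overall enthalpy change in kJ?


Hess's law: enthalpy is a state function, so add the step enthalpies.
dH_total = dH1 + dH2 = -168.12 + (96.78)
dH_total = -71.34 kJ:

-71.34 kJ


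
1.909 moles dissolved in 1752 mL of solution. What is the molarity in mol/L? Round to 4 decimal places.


Convert volume to liters: V_L = V_mL / 1000.
V_L = 1752 / 1000 = 1.752 L
M = n / V_L = 1.909 / 1.752
M = 1.08961187 mol/L, rounded to 4 dp:

1.0896 mol/L


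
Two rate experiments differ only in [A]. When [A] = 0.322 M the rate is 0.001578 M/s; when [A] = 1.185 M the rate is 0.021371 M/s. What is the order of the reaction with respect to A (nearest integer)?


Rate is proportional to [A]^n, so rate2/rate1 = ([A]2/[A]1)^n. Take logs to solve for n.
rate2/rate1 = 0.021371 / 0.001578 = 13.5431
[A]2/[A]1 = 1.185 / 0.322 = 3.6801
n = ln(13.5431) / ln(3.6801) = 2.0
Nearest integer order:

2


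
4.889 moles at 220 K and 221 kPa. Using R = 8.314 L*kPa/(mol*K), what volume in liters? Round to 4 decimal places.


PV = nRT, solve for V = nRT / P.
nRT = 4.889 * 8.314 * 220 = 8942.3721
V = 8942.3721 / 221
V = 40.46322217 L, rounded to 4 dp:

40.4632 L


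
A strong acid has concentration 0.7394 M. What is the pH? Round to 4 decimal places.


A strong acid dissociates completely, so [H+] equals the given concentration.
pH = -log10([H+]) = -log10(0.7394)
pH = 0.13112055, rounded to 4 dp:

0.1311


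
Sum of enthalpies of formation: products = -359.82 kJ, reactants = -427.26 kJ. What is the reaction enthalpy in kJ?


dH_rxn = sum(dH_f products) - sum(dH_f reactants)
dH_rxn = -359.82 - (-427.26)
dH_rxn = 67.44 kJ:

67.44 kJ


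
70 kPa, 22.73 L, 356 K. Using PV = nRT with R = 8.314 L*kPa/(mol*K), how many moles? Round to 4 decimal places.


PV = nRT, solve for n = PV / (RT).
PV = 70 * 22.73 = 1591.1
RT = 8.314 * 356 = 2959.784
n = 1591.1 / 2959.784
n = 0.53757301 mol, rounded to 4 dp:

0.5376 mol


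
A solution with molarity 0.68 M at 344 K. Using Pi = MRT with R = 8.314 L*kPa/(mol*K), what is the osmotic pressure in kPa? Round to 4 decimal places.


Osmotic pressure (van't Hoff): Pi = M*R*T.
RT = 8.314 * 344 = 2860.016
Pi = 0.68 * 2860.016
Pi = 1944.81088 kPa, rounded to 4 dp:

1944.8109 kPa


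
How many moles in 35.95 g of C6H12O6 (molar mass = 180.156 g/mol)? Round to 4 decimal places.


n = mass / M
n = 35.95 / 180.156
n = 0.19954928 mol, rounded to 4 dp:

0.1995 mol


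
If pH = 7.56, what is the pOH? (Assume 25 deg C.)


At 25 deg C, pH + pOH = 14.
pOH = 14 - pH = 14 - 7.56
pOH = 6.44:

6.44


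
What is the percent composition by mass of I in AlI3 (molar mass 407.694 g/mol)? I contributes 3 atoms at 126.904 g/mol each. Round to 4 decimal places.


pct = 100 * (n_elem * M_elem) / M_total
mass_contribution = 3 * 126.904 = 380.712 g/mol
pct = 100 * 380.712 / 407.694
pct = 93.38180106 %, rounded to 4 dp:

93.3818 %


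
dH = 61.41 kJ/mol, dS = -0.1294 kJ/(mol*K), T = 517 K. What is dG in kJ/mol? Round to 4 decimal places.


Gibbs: dG = dH - T*dS (consistent units, dS already in kJ/(mol*K)).
T*dS = 517 * -0.1294 = -66.8998
dG = 61.41 - (-66.8998)
dG = 128.3098 kJ/mol, rounded to 4 dp:

128.3098 kJ/mol


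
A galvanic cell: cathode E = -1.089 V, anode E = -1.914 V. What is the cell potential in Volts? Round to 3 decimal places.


Standard cell potential: E_cell = E_cathode - E_anode.
E_cell = -1.089 - (-1.914)
E_cell = 0.825 V, rounded to 3 dp:

0.825 V


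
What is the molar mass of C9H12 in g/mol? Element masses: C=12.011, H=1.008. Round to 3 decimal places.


M = sum(count * atomic_mass) over atoms.
M = 9*12.011 + 12*1.008
M = 108.099 + 12.096
M = 120.195 g/mol, rounded to 3 dp:

120.195 g/mol


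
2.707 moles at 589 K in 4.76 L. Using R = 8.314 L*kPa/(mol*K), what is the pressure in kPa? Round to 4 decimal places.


PV = nRT, solve for P = nRT / V.
nRT = 2.707 * 8.314 * 589 = 13256.0328
P = 13256.0328 / 4.76
P = 2784.88084034 kPa, rounded to 4 dp:

2784.8808 kPa


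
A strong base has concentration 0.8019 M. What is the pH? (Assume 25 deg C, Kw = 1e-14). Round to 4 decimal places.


A strong base dissociates completely, so [OH-] equals the given concentration.
pOH = -log10([OH-]) = -log10(0.8019) = 0.09588
pH = 14 - pOH = 14 - 0.09588
pH = 13.90412, rounded to 4 dp:

13.9041


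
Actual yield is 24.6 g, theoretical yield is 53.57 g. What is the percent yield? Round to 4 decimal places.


% yield = 100 * actual / theoretical
% yield = 100 * 24.6 / 53.57
% yield = 45.92122457 %, rounded to 4 dp:

45.9212 %


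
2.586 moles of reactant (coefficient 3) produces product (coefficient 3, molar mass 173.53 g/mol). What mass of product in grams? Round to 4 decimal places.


Use the coefficient ratio to convert reactant moles to product moles, then multiply by the product's molar mass.
moles_P = moles_R * (coeff_P / coeff_R) = 2.586 * (3/3) = 2.586
mass_P = moles_P * M_P = 2.586 * 173.53
mass_P = 448.74858 g, rounded to 4 dp:

448.7486 g


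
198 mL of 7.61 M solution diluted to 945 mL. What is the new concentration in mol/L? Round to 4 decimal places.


Dilution: M1*V1 = M2*V2, solve for M2.
M2 = M1*V1 / V2
M2 = 7.61 * 198 / 945
M2 = 1506.78 / 945
M2 = 1.59447619 mol/L, rounded to 4 dp:

1.5945 mol/L


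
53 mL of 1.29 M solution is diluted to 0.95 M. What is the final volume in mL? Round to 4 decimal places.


Dilution: M1*V1 = M2*V2, solve for V2.
V2 = M1*V1 / M2
V2 = 1.29 * 53 / 0.95
V2 = 68.37 / 0.95
V2 = 71.96842105 mL, rounded to 4 dp:

71.9684 mL


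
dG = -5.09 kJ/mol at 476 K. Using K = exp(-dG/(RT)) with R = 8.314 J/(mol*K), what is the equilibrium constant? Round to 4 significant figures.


dG is in kJ/mol; multiply by 1000 to match R in J/(mol*K).
RT = 8.314 * 476 = 3957.464 J/mol
exponent = -dG*1000 / (RT) = -(-5.09*1000) / 3957.464 = 1.28617721
K = exp(1.28617721)
K = 3.6189257, rounded to 4 significant figures:

3.619


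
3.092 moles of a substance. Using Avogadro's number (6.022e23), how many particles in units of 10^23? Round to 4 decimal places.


N = n * NA, then divide by 1e23 for the requested units.
N / 1e23 = n * 6.022
N / 1e23 = 3.092 * 6.022
N / 1e23 = 18.620024, rounded to 4 dp:

18.6200


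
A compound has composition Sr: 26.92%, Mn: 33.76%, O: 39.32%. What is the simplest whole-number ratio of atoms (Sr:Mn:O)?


Assume 100 g of compound, divide each mass% by atomic mass to get moles, then normalize by the smallest to get a raw atom ratio.
Moles per 100 g: Sr: 26.92/87.62 = 0.3072, Mn: 33.76/54.938 = 0.6145, O: 39.32/15.999 = 2.4577
Raw ratio (divide by min = 0.3072): Sr: 1.0, Mn: 2.0, O: 7.999
Multiply by 1 to clear fractions: Sr: 1.0 ~= 1, Mn: 2.0 ~= 2, O: 7.999 ~= 8
Reduce by GCD to get the simplest whole-number ratio:

1:2:8


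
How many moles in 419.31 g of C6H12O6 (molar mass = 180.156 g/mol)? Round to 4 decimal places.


n = mass / M
n = 419.31 / 180.156
n = 2.32748285 mol, rounded to 4 dp:

2.3275 mol


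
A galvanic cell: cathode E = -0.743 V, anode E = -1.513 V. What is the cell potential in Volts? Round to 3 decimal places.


Standard cell potential: E_cell = E_cathode - E_anode.
E_cell = -0.743 - (-1.513)
E_cell = 0.77 V, rounded to 3 dp:

0.770 V


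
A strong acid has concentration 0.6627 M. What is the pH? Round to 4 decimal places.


A strong acid dissociates completely, so [H+] equals the given concentration.
pH = -log10([H+]) = -log10(0.6627)
pH = 0.17868303, rounded to 4 dp:

0.1787


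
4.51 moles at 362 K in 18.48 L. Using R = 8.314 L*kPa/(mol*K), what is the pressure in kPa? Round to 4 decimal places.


PV = nRT, solve for P = nRT / V.
nRT = 4.51 * 8.314 * 362 = 13573.6027
P = 13573.6027 / 18.48
P = 734.50231061 kPa, rounded to 4 dp:

734.5023 kPa


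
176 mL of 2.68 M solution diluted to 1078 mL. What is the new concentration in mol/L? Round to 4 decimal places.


Dilution: M1*V1 = M2*V2, solve for M2.
M2 = M1*V1 / V2
M2 = 2.68 * 176 / 1078
M2 = 471.68 / 1078
M2 = 0.43755102 mol/L, rounded to 4 dp:

0.4376 mol/L


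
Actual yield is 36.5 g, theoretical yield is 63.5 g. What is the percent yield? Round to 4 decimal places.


% yield = 100 * actual / theoretical
% yield = 100 * 36.5 / 63.5
% yield = 57.48031496 %, rounded to 4 dp:

57.4803 %


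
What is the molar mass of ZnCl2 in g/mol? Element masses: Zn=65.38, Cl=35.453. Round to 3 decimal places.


M = sum(count * atomic_mass) over atoms.
M = 1*65.38 + 2*35.453
M = 65.38 + 70.906
M = 136.286 g/mol, rounded to 3 dp:

136.286 g/mol


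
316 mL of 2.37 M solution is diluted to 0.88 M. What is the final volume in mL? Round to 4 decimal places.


Dilution: M1*V1 = M2*V2, solve for V2.
V2 = M1*V1 / M2
V2 = 2.37 * 316 / 0.88
V2 = 748.92 / 0.88
V2 = 851.04545455 mL, rounded to 4 dp:

851.0455 mL


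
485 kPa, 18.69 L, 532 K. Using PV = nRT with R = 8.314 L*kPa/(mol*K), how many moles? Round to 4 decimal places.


PV = nRT, solve for n = PV / (RT).
PV = 485 * 18.69 = 9064.65
RT = 8.314 * 532 = 4423.048
n = 9064.65 / 4423.048
n = 2.04941253 mol, rounded to 4 dp:

2.0494 mol


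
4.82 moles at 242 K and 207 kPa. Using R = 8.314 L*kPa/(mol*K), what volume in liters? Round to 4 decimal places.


PV = nRT, solve for V = nRT / P.
nRT = 4.82 * 8.314 * 242 = 9697.7822
V = 9697.7822 / 207
V = 46.84918937 L, rounded to 4 dp:

46.8492 L


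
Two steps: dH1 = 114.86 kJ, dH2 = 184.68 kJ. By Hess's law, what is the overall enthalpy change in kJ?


Hess's law: enthalpy is a state function, so add the step enthalpies.
dH_total = dH1 + dH2 = 114.86 + (184.68)
dH_total = 299.54 kJ:

299.54 kJ


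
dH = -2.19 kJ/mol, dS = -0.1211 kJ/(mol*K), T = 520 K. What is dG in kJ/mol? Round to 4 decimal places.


Gibbs: dG = dH - T*dS (consistent units, dS already in kJ/(mol*K)).
T*dS = 520 * -0.1211 = -62.972
dG = -2.19 - (-62.972)
dG = 60.782 kJ/mol, rounded to 4 dp:

60.7820 kJ/mol


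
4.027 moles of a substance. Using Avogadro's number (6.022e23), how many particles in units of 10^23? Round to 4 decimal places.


N = n * NA, then divide by 1e23 for the requested units.
N / 1e23 = n * 6.022
N / 1e23 = 4.027 * 6.022
N / 1e23 = 24.250594, rounded to 4 dp:

24.2506


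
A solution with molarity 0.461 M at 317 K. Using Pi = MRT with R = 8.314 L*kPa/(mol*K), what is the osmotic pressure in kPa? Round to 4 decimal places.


Osmotic pressure (van't Hoff): Pi = M*R*T.
RT = 8.314 * 317 = 2635.538
Pi = 0.461 * 2635.538
Pi = 1214.983018 kPa, rounded to 4 dp:

1214.9830 kPa


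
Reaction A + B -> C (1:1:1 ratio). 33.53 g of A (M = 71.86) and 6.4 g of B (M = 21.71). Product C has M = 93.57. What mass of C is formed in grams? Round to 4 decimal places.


Find moles of each reactant; the smaller value is the limiting reagent in a 1:1:1 reaction, so moles_C equals moles of the limiter.
n_A = mass_A / M_A = 33.53 / 71.86 = 0.466602 mol
n_B = mass_B / M_B = 6.4 / 21.71 = 0.294795 mol
Limiting reagent: B (smaller), n_limiting = 0.294795 mol
mass_C = n_limiting * M_C = 0.294795 * 93.57
mass_C = 27.58396815 g, rounded to 4 dp:

27.5840 g


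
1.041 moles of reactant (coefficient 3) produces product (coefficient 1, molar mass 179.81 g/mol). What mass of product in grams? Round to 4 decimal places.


Use the coefficient ratio to convert reactant moles to product moles, then multiply by the product's molar mass.
moles_P = moles_R * (coeff_P / coeff_R) = 1.041 * (1/3) = 0.347
mass_P = moles_P * M_P = 0.347 * 179.81
mass_P = 62.39407 g, rounded to 4 dp:

62.3941 g


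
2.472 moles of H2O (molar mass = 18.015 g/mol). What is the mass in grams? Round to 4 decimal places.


mass = n * M
mass = 2.472 * 18.015
mass = 44.53308 g, rounded to 4 dp:

44.5331 g


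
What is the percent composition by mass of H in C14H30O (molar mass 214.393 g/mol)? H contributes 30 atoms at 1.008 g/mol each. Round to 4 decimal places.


pct = 100 * (n_elem * M_elem) / M_total
mass_contribution = 30 * 1.008 = 30.24 g/mol
pct = 100 * 30.24 / 214.393
pct = 14.10493813 %, rounded to 4 dp:

14.1049 %


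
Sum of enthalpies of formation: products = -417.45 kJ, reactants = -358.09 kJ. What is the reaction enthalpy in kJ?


dH_rxn = sum(dH_f products) - sum(dH_f reactants)
dH_rxn = -417.45 - (-358.09)
dH_rxn = -59.36 kJ:

-59.36 kJ


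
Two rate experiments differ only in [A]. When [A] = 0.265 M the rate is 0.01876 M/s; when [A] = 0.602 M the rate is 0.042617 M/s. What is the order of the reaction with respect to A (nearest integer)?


Rate is proportional to [A]^n, so rate2/rate1 = ([A]2/[A]1)^n. Take logs to solve for n.
rate2/rate1 = 0.042617 / 0.01876 = 2.2717
[A]2/[A]1 = 0.602 / 0.265 = 2.2717
n = ln(2.2717) / ln(2.2717) = 1.0
Nearest integer order:

1


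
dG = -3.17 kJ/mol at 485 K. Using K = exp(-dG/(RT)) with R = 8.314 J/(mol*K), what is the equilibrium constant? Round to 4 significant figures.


dG is in kJ/mol; multiply by 1000 to match R in J/(mol*K).
RT = 8.314 * 485 = 4032.29 J/mol
exponent = -dG*1000 / (RT) = -(-3.17*1000) / 4032.29 = 0.78615377
K = exp(0.78615377)
K = 2.1949379, rounded to 4 significant figures:

2.195


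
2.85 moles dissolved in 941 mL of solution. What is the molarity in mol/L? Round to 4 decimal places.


Convert volume to liters: V_L = V_mL / 1000.
V_L = 941 / 1000 = 0.941 L
M = n / V_L = 2.85 / 0.941
M = 3.02869288 mol/L, rounded to 4 dp:

3.0287 mol/L


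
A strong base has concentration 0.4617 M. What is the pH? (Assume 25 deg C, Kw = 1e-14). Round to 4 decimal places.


A strong base dissociates completely, so [OH-] equals the given concentration.
pOH = -log10([OH-]) = -log10(0.4617) = 0.33564
pH = 14 - pOH = 14 - 0.33564
pH = 13.66436, rounded to 4 dp:

13.6644


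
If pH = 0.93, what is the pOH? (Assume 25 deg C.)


At 25 deg C, pH + pOH = 14.
pOH = 14 - pH = 14 - 0.93
pOH = 13.07:

13.07


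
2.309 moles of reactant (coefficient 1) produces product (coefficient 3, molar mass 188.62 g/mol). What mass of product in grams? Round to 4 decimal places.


Use the coefficient ratio to convert reactant moles to product moles, then multiply by the product's molar mass.
moles_P = moles_R * (coeff_P / coeff_R) = 2.309 * (3/1) = 6.927
mass_P = moles_P * M_P = 6.927 * 188.62
mass_P = 1306.57074 g, rounded to 4 dp:

1306.5707 g


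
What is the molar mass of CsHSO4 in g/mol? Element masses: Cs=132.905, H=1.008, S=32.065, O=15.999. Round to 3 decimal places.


M = sum(count * atomic_mass) over atoms.
M = 1*132.905 + 1*1.008 + 1*32.065 + 4*15.999
M = 132.905 + 1.008 + 32.065 + 63.996
M = 229.974 g/mol, rounded to 3 dp:

229.974 g/mol


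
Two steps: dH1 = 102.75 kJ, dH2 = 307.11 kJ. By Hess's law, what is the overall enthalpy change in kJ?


Hess's law: enthalpy is a state function, so add the step enthalpies.
dH_total = dH1 + dH2 = 102.75 + (307.11)
dH_total = 409.86 kJ:

409.86 kJ


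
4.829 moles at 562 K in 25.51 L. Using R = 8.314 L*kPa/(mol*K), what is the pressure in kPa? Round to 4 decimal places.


PV = nRT, solve for P = nRT / V.
nRT = 4.829 * 8.314 * 562 = 22563.348
P = 22563.348 / 25.51
P = 884.49031752 kPa, rounded to 4 dp:

884.4903 kPa


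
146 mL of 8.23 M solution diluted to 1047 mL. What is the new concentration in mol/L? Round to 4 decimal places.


Dilution: M1*V1 = M2*V2, solve for M2.
M2 = M1*V1 / V2
M2 = 8.23 * 146 / 1047
M2 = 1201.58 / 1047
M2 = 1.14764088 mol/L, rounded to 4 dp:

1.1476 mol/L


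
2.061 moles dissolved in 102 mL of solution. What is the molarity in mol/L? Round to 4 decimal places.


Convert volume to liters: V_L = V_mL / 1000.
V_L = 102 / 1000 = 0.102 L
M = n / V_L = 2.061 / 0.102
M = 20.20588235 mol/L, rounded to 4 dp:

20.2059 mol/L


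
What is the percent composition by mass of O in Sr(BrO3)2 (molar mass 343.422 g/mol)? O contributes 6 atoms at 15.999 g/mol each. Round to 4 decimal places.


pct = 100 * (n_elem * M_elem) / M_total
mass_contribution = 6 * 15.999 = 95.994 g/mol
pct = 100 * 95.994 / 343.422
pct = 27.95219875 %, rounded to 4 dp:

27.9522 %


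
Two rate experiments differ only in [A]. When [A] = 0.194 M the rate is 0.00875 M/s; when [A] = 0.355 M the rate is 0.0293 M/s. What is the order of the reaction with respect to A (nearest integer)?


Rate is proportional to [A]^n, so rate2/rate1 = ([A]2/[A]1)^n. Take logs to solve for n.
rate2/rate1 = 0.0293 / 0.00875 = 3.3486
[A]2/[A]1 = 0.355 / 0.194 = 1.8299
n = ln(3.3486) / ln(1.8299) = 2.0
Nearest integer order:

2


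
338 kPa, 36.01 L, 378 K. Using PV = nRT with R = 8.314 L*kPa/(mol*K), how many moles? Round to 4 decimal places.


PV = nRT, solve for n = PV / (RT).
PV = 338 * 36.01 = 12171.38
RT = 8.314 * 378 = 3142.692
n = 12171.38 / 3142.692
n = 3.87291532 mol, rounded to 4 dp:

3.8729 mol


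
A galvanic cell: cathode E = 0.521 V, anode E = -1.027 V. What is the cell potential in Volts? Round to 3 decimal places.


Standard cell potential: E_cell = E_cathode - E_anode.
E_cell = 0.521 - (-1.027)
E_cell = 1.548 V, rounded to 3 dp:

1.548 V


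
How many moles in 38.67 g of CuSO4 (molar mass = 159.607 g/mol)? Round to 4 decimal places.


n = mass / M
n = 38.67 / 159.607
n = 0.24228261 mol, rounded to 4 dp:

0.2423 mol


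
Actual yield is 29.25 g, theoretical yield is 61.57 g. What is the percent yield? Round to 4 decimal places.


% yield = 100 * actual / theoretical
% yield = 100 * 29.25 / 61.57
% yield = 47.50690271 %, rounded to 4 dp:

47.5069 %


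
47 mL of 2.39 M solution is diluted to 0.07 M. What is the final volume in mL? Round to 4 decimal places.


Dilution: M1*V1 = M2*V2, solve for V2.
V2 = M1*V1 / M2
V2 = 2.39 * 47 / 0.07
V2 = 112.33 / 0.07
V2 = 1604.71428571 mL, rounded to 4 dp:

1604.7143 mL


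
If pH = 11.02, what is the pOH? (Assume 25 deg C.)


At 25 deg C, pH + pOH = 14.
pOH = 14 - pH = 14 - 11.02
pOH = 2.98:

2.98


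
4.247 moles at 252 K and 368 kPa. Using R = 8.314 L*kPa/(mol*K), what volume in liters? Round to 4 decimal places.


PV = nRT, solve for V = nRT / P.
nRT = 4.247 * 8.314 * 252 = 8898.0086
V = 8898.0086 / 368
V = 24.1793712 L, rounded to 4 dp:

24.1794 L


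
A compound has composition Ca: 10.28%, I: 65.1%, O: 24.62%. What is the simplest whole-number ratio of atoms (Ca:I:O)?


Assume 100 g of compound, divide each mass% by atomic mass to get moles, then normalize by the smallest to get a raw atom ratio.
Moles per 100 g: Ca: 10.28/40.078 = 0.2565, I: 65.1/126.904 = 0.513, O: 24.62/15.999 = 1.5388
Raw ratio (divide by min = 0.2565): Ca: 1.0, I: 2.0, O: 5.999
Multiply by 1 to clear fractions: Ca: 1.0 ~= 1, I: 2.0 ~= 2, O: 5.999 ~= 6
Reduce by GCD to get the simplest whole-number ratio:

1:2:6


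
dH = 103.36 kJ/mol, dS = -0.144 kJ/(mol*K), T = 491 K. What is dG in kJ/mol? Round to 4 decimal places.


Gibbs: dG = dH - T*dS (consistent units, dS already in kJ/(mol*K)).
T*dS = 491 * -0.144 = -70.704
dG = 103.36 - (-70.704)
dG = 174.064 kJ/mol, rounded to 4 dp:

174.0640 kJ/mol


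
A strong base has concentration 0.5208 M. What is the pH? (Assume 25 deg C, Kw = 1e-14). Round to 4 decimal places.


A strong base dissociates completely, so [OH-] equals the given concentration.
pOH = -log10([OH-]) = -log10(0.5208) = 0.283329
pH = 14 - pOH = 14 - 0.283329
pH = 13.716671, rounded to 4 dp:

13.7167


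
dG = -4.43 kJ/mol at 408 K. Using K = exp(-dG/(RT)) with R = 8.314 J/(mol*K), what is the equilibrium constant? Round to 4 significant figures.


dG is in kJ/mol; multiply by 1000 to match R in J/(mol*K).
RT = 8.314 * 408 = 3392.112 J/mol
exponent = -dG*1000 / (RT) = -(-4.43*1000) / 3392.112 = 1.30597103
K = exp(1.30597103)
K = 3.6912717, rounded to 4 significant figures:

3.691


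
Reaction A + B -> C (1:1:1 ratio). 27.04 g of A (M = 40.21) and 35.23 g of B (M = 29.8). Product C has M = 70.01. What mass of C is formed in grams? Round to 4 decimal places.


Find moles of each reactant; the smaller value is the limiting reagent in a 1:1:1 reaction, so moles_C equals moles of the limiter.
n_A = mass_A / M_A = 27.04 / 40.21 = 0.67247 mol
n_B = mass_B / M_B = 35.23 / 29.8 = 1.182215 mol
Limiting reagent: A (smaller), n_limiting = 0.67247 mol
mass_C = n_limiting * M_C = 0.67247 * 70.01
mass_C = 47.0796247 g, rounded to 4 dp:

47.0796 g


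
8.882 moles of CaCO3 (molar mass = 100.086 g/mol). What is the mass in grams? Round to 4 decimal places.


mass = n * M
mass = 8.882 * 100.086
mass = 888.963852 g, rounded to 4 dp:

888.9639 g


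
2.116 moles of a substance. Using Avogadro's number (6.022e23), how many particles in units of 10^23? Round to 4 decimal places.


N = n * NA, then divide by 1e23 for the requested units.
N / 1e23 = n * 6.022
N / 1e23 = 2.116 * 6.022
N / 1e23 = 12.742552, rounded to 4 dp:

12.7426


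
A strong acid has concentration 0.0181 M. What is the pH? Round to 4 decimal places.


A strong acid dissociates completely, so [H+] equals the given concentration.
pH = -log10([H+]) = -log10(0.0181)
pH = 1.74232143, rounded to 4 dp:

1.7423


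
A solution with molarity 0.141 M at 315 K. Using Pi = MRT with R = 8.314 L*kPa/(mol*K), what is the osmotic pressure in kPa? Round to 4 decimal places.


Osmotic pressure (van't Hoff): Pi = M*R*T.
RT = 8.314 * 315 = 2618.91
Pi = 0.141 * 2618.91
Pi = 369.26631 kPa, rounded to 4 dp:

369.2663 kPa


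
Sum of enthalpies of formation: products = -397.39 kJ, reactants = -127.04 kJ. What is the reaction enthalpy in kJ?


dH_rxn = sum(dH_f products) - sum(dH_f reactants)
dH_rxn = -397.39 - (-127.04)
dH_rxn = -270.35 kJ:

-270.35 kJ


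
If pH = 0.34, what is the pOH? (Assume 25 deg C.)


At 25 deg C, pH + pOH = 14.
pOH = 14 - pH = 14 - 0.34
pOH = 13.66:

13.66


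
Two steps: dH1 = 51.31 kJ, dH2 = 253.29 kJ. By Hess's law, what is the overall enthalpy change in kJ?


Hess's law: enthalpy is a state function, so add the step enthalpies.
dH_total = dH1 + dH2 = 51.31 + (253.29)
dH_total = 304.6 kJ:

304.60 kJ


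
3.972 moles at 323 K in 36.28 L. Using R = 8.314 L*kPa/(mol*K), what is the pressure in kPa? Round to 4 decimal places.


PV = nRT, solve for P = nRT / V.
nRT = 3.972 * 8.314 * 323 = 10666.4962
P = 10666.4962 / 36.28
P = 294.00485667 kPa, rounded to 4 dp:

294.0049 kPa


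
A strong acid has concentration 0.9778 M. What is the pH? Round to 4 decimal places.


A strong acid dissociates completely, so [H+] equals the given concentration.
pH = -log10([H+]) = -log10(0.9778)
pH = 0.00974997, rounded to 4 dp:

0.0097


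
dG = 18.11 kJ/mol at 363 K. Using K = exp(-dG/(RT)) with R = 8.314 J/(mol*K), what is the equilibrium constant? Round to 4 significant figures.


dG is in kJ/mol; multiply by 1000 to match R in J/(mol*K).
RT = 8.314 * 363 = 3017.982 J/mol
exponent = -dG*1000 / (RT) = -(18.11*1000) / 3017.982 = -6.00069848
K = exp(-6.00069848)
K = 0.0024770214, rounded to 4 significant figures:

0.002477


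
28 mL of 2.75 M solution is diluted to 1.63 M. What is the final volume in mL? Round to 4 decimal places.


Dilution: M1*V1 = M2*V2, solve for V2.
V2 = M1*V1 / M2
V2 = 2.75 * 28 / 1.63
V2 = 77.0 / 1.63
V2 = 47.2392638 mL, rounded to 4 dp:

47.2393 mL


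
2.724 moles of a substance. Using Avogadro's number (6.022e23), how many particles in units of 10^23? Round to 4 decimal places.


N = n * NA, then divide by 1e23 for the requested units.
N / 1e23 = n * 6.022
N / 1e23 = 2.724 * 6.022
N / 1e23 = 16.403928, rounded to 4 dp:

16.4039


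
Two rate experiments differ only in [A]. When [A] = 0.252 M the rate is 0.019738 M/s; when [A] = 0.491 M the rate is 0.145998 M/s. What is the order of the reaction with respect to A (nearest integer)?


Rate is proportional to [A]^n, so rate2/rate1 = ([A]2/[A]1)^n. Take logs to solve for n.
rate2/rate1 = 0.145998 / 0.019738 = 7.3968
[A]2/[A]1 = 0.491 / 0.252 = 1.9484
n = ln(7.3968) / ln(1.9484) = 3.0
Nearest integer order:

3


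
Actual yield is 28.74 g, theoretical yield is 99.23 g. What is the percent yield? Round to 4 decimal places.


% yield = 100 * actual / theoretical
% yield = 100 * 28.74 / 99.23
% yield = 28.96301522 %, rounded to 4 dp:

28.9630 %


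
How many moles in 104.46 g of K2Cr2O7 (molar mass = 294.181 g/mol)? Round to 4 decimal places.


n = mass / M
n = 104.46 / 294.181
n = 0.35508751 mol, rounded to 4 dp:

0.3551 mol


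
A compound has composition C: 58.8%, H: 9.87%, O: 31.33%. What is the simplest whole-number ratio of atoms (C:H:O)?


Assume 100 g of compound, divide each mass% by atomic mass to get moles, then normalize by the smallest to get a raw atom ratio.
Moles per 100 g: C: 58.8/12.011 = 4.8955, H: 9.87/1.008 = 9.7917, O: 31.33/15.999 = 1.9582
Raw ratio (divide by min = 1.9582): C: 2.5, H: 5.0, O: 1.0
Multiply by 2 to clear fractions: C: 5.0 ~= 5, H: 10.0 ~= 10, O: 2.0 ~= 2
Reduce by GCD to get the simplest whole-number ratio:

5:10:2


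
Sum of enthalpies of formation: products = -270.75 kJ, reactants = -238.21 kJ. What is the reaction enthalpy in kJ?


dH_rxn = sum(dH_f products) - sum(dH_f reactants)
dH_rxn = -270.75 - (-238.21)
dH_rxn = -32.54 kJ:

-32.54 kJ


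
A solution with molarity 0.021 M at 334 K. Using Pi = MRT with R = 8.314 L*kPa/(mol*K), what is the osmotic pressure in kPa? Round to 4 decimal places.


Osmotic pressure (van't Hoff): Pi = M*R*T.
RT = 8.314 * 334 = 2776.876
Pi = 0.021 * 2776.876
Pi = 58.314396 kPa, rounded to 4 dp:

58.3144 kPa


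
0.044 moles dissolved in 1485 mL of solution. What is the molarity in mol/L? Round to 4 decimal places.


Convert volume to liters: V_L = V_mL / 1000.
V_L = 1485 / 1000 = 1.485 L
M = n / V_L = 0.044 / 1.485
M = 0.02962963 mol/L, rounded to 4 dp:

0.0296 mol/L


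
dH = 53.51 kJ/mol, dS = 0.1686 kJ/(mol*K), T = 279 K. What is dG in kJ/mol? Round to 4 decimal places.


Gibbs: dG = dH - T*dS (consistent units, dS already in kJ/(mol*K)).
T*dS = 279 * 0.1686 = 47.0394
dG = 53.51 - (47.0394)
dG = 6.4706 kJ/mol, rounded to 4 dp:

6.4706 kJ/mol


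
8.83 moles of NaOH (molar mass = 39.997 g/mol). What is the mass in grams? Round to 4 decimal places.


mass = n * M
mass = 8.83 * 39.997
mass = 353.17351 g, rounded to 4 dp:

353.1735 g


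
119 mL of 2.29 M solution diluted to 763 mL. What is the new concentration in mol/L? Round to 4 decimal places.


Dilution: M1*V1 = M2*V2, solve for M2.
M2 = M1*V1 / V2
M2 = 2.29 * 119 / 763
M2 = 272.51 / 763
M2 = 0.35715596 mol/L, rounded to 4 dp:

0.3572 mol/L


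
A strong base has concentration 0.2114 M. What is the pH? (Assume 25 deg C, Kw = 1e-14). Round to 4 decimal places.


A strong base dissociates completely, so [OH-] equals the given concentration.
pOH = -log10([OH-]) = -log10(0.2114) = 0.674895
pH = 14 - pOH = 14 - 0.674895
pH = 13.325105, rounded to 4 dp:

13.3251


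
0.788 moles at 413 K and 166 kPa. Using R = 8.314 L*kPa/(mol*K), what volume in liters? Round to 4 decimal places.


PV = nRT, solve for V = nRT / P.
nRT = 0.788 * 8.314 * 413 = 2705.7414
V = 2705.7414 / 166
V = 16.29964699 L, rounded to 4 dp:

16.2996 L


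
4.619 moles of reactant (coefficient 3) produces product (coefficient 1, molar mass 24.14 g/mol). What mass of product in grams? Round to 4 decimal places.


Use the coefficient ratio to convert reactant moles to product moles, then multiply by the product's molar mass.
moles_P = moles_R * (coeff_P / coeff_R) = 4.619 * (1/3) = 1.539667
mass_P = moles_P * M_P = 1.539667 * 24.14
mass_P = 37.16756138 g, rounded to 4 dp:

37.1676 g


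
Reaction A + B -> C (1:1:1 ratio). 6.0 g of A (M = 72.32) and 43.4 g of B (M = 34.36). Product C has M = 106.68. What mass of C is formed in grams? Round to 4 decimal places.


Find moles of each reactant; the smaller value is the limiting reagent in a 1:1:1 reaction, so moles_C equals moles of the limiter.
n_A = mass_A / M_A = 6.0 / 72.32 = 0.082965 mol
n_B = mass_B / M_B = 43.4 / 34.36 = 1.263097 mol
Limiting reagent: A (smaller), n_limiting = 0.082965 mol
mass_C = n_limiting * M_C = 0.082965 * 106.68
mass_C = 8.8507062 g, rounded to 4 dp:

8.8507 g


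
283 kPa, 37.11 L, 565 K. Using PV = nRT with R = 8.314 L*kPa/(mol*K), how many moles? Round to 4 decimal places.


PV = nRT, solve for n = PV / (RT).
PV = 283 * 37.11 = 10502.13
RT = 8.314 * 565 = 4697.41
n = 10502.13 / 4697.41
n = 2.23572777 mol, rounded to 4 dp:

2.2357 mol


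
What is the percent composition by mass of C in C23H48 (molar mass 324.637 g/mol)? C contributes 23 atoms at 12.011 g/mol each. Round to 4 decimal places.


pct = 100 * (n_elem * M_elem) / M_total
mass_contribution = 23 * 12.011 = 276.253 g/mol
pct = 100 * 276.253 / 324.637
pct = 85.09596873 %, rounded to 4 dp:

85.0960 %


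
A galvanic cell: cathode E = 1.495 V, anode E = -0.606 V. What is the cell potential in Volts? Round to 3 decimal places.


Standard cell potential: E_cell = E_cathode - E_anode.
E_cell = 1.495 - (-0.606)
E_cell = 2.101 V, rounded to 3 dp:

2.101 V


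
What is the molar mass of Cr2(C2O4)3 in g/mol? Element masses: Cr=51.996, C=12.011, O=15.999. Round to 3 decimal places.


M = sum(count * atomic_mass) over atoms.
M = 2*51.996 + 6*12.011 + 12*15.999
M = 103.992 + 72.066 + 191.988
M = 368.046 g/mol, rounded to 3 dp:

368.046 g/mol


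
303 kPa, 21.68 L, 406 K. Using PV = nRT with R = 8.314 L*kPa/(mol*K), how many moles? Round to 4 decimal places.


PV = nRT, solve for n = PV / (RT).
PV = 303 * 21.68 = 6569.04
RT = 8.314 * 406 = 3375.484
n = 6569.04 / 3375.484
n = 1.94610314 mol, rounded to 4 dp:

1.9461 mol
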